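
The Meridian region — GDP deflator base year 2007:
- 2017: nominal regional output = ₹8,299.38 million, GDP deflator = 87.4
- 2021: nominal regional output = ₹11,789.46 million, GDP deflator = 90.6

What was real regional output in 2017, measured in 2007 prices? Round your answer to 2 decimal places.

Real regional output = Nominal / (GDP deflator/100) = 8299.38 / 0.874 = 9495.86.

₹9,495.86 million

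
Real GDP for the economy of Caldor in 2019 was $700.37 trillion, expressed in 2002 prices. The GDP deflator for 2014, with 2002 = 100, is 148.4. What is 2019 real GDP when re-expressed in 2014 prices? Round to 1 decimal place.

Real GDP in 2014 prices = Real GDP in 2002 prices × (P_2014/P_2002) = 700.37 × 1.484 = 1039.35.

$1,039.3 trillion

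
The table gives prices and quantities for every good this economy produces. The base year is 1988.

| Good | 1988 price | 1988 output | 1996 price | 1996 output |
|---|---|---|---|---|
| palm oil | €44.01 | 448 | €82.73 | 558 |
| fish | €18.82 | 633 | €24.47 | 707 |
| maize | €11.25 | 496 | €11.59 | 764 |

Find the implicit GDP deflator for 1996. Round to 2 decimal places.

155.66

Nominal GDP 1996 = 82.73·558 + 24.47·707 + 11.59·764 = 72318.39.
Real GDP 1996 (at 1988 prices) = 44.01·558 + 18.82·707 + 11.25·764 = 46458.32.
Deflator = Nominal/Real × 100 = 72318.39/46458.32 × 100 = 155.663.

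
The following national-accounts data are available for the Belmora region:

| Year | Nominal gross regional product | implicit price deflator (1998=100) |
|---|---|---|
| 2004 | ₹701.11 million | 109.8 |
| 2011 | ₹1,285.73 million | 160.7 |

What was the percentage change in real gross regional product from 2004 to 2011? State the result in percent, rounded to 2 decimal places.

25.30%

Deflate each year: 2004 → 701.11/1.098 = 638.53; 2011 → 1285.73/1.607 = 800.08.
So real gross regional product changed by 800.08/638.53 − 1 = 0.2530, i.e. 25.30%.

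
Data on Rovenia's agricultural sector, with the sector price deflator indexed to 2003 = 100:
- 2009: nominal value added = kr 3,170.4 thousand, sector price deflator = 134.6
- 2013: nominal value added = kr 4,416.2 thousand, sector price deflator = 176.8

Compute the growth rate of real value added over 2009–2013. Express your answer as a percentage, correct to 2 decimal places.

Deflate each year: 2009 → 3170.4/1.346 = 2355.42; 2013 → 4416.2/1.768 = 2497.85.
So real value added changed by 2497.85/2355.42 − 1 = 0.0605, i.e. 6.05%.

6.05%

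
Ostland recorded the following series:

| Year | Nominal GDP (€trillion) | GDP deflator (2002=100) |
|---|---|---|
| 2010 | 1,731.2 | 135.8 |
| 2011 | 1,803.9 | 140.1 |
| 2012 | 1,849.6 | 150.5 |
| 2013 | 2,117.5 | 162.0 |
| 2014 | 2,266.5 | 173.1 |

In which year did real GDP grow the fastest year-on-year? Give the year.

2011: real = 1803.9/1.401 = 1287.58; growth vs 2010 (1274.82) = 1.00%.
2012: real = 1849.6/1.505 = 1228.97; growth vs 2011 (1287.58) = -4.55%.
2013: real = 2117.5/1.620 = 1307.10; growth vs 2012 (1228.97) = 6.36%.
2014: real = 2266.5/1.731 = 1309.36; growth vs 2013 (1307.10) = 0.17%.

2013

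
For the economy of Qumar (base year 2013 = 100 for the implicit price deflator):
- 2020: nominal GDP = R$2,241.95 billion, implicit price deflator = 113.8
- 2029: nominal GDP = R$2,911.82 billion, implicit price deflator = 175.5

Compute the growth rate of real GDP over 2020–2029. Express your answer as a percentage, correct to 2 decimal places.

Real GDP 2020 = 2241.95 / 1.138 = 1970.08.
Real GDP 2029 = 2911.82 / 1.755 = 1659.16.
Real growth = 1659.16 / 1970.08 − 1 = -0.1578.

-15.78%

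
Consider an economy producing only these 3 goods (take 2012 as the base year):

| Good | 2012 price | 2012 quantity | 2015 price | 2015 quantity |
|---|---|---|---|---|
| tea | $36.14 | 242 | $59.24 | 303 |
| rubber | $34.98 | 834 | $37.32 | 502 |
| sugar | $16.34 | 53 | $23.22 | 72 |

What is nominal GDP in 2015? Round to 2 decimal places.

Nominal GDP 2015 = Σ (p_2015 × q_2015) = 59.24·303 + 37.32·502 + 23.22·72 = 38356.20.

$38356.20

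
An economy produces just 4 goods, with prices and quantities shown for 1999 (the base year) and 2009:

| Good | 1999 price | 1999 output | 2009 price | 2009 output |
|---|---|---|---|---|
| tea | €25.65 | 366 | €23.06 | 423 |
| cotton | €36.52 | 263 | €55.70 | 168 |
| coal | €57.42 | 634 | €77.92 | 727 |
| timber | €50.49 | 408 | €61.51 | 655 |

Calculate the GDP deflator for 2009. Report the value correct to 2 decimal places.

Nominal GDP 2009 = 23.06·423 + 55.70·168 + 77.92·727 + 61.51·655 = 116048.87.
Real GDP 2009 (at 1999 prices) = 25.65·423 + 36.52·168 + 57.42·727 + 50.49·655 = 91800.60.
Deflator = Nominal/Real × 100 = 116048.87/91800.60 × 100 = 126.414.

126.41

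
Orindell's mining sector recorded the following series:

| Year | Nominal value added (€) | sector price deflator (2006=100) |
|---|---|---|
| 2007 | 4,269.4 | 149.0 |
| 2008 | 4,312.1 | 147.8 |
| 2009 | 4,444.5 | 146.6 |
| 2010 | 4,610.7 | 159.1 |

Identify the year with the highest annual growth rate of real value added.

2008: real = 4312.1/1.478 = 2917.52; growth vs 2007 (2865.37) = 1.82%.
2009: real = 4444.5/1.466 = 3031.72; growth vs 2008 (2917.52) = 3.91%.
2010: real = 4610.7/1.591 = 2897.99; growth vs 2009 (3031.72) = -4.41%.

2009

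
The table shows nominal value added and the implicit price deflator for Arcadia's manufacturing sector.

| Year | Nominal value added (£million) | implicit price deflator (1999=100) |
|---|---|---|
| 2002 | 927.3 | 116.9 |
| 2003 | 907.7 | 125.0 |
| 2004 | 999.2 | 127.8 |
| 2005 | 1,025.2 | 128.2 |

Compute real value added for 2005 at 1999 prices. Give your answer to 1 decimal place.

Real value added 2005 = 1025.2 / 1.282 = 799.69.

£799.7 million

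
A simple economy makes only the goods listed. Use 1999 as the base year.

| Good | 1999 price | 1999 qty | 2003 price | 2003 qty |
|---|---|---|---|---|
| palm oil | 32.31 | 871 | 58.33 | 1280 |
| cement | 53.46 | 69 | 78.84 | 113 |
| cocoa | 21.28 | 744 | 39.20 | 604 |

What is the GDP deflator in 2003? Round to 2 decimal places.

178.00

Nominal GDP 2003 = 58.33·1280 + 78.84·113 + 39.20·604 = 107248.12.
Real GDP 2003 (at 1999 prices) = 32.31·1280 + 53.46·113 + 21.28·604 = 60250.90.
Deflator = Nominal/Real × 100 = 107248.12/60250.90 × 100 = 178.003.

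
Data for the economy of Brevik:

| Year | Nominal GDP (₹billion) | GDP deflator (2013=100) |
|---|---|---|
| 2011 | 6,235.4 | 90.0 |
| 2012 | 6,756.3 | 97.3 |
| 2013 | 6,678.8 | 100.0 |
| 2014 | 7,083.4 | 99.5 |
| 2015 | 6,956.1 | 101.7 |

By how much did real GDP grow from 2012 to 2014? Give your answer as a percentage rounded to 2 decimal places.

2.52%

Real GDP 2012 = 6756.3/0.973 = 6943.78.
Real GDP 2014 = 7083.4/0.995 = 7118.99.
Change = 7118.99/6943.78 − 1 = 0.0252.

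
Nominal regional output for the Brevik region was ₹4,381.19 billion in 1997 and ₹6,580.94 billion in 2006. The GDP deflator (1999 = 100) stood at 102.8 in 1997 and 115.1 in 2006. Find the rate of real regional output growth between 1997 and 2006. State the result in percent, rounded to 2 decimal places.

34.16%

Deflate each year: 1997 → 4381.19/1.028 = 4261.86; 2006 → 6580.94/1.151 = 5717.58.
So real regional output changed by 5717.58/4261.86 − 1 = 0.3416, i.e. 34.16%.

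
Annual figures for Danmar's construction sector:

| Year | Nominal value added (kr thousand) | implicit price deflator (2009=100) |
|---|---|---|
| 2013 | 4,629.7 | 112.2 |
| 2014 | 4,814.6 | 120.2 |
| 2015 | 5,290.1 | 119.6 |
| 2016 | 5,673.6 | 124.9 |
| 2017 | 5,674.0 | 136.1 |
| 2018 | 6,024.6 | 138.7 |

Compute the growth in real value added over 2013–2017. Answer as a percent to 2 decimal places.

1.03%

Real value added 2013 = 4629.7/1.122 = 4126.29.
Real value added 2017 = 5674.0/1.361 = 4168.99.
Change = 4168.99/4126.29 − 1 = 0.0103.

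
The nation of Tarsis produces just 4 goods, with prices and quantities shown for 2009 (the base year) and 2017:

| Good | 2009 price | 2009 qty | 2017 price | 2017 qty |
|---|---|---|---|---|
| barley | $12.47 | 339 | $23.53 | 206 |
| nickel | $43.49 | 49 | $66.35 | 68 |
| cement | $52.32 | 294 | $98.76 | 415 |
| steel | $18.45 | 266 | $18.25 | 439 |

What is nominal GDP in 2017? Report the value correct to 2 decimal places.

Nominal GDP 2017 = Σ (p_2017 × q_2017) = 23.53·206 + 66.35·68 + 98.76·415 + 18.25·439 = 58356.13.

$58356.13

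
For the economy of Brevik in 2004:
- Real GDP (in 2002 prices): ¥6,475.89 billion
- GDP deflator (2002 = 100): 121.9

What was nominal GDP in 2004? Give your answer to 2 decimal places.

¥7,894.11 billion

Nominal GDP = Real × (GDP deflator/100) = 6475.89 × 1.219 = 7894.11.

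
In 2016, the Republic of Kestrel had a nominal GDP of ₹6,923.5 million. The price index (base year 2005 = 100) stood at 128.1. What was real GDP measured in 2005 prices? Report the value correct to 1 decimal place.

₹5,404.8 million

Real GDP = Nominal / (price index/100) = 6923.5 / 1.281 = 5404.76.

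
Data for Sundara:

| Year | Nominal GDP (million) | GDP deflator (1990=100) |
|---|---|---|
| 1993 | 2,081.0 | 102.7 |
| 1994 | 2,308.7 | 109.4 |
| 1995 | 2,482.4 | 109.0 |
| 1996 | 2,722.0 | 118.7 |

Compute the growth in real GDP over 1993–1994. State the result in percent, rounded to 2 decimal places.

4.15%

Real GDP 1993 = 2081.0/1.027 = 2026.29.
Real GDP 1994 = 2308.7/1.094 = 2110.33.
Change = 2110.33/2026.29 − 1 = 0.0415.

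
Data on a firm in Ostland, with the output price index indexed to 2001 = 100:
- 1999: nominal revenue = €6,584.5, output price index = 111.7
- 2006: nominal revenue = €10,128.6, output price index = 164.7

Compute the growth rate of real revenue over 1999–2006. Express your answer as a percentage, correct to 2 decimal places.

4.32%

Real revenue 1999 = 6584.5 / 1.117 = 5894.81.
Real revenue 2006 = 10128.6 / 1.647 = 6149.73.
Real growth = 6149.73 / 5894.81 − 1 = 0.0432.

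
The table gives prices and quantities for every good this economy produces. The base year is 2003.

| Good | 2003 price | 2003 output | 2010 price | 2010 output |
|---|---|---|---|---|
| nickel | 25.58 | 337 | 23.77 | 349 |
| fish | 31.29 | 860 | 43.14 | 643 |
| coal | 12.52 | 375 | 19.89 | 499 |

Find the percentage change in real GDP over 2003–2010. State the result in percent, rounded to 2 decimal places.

-12.26%

Real GDP 2003 = Nominal GDP 2003 = 25.58·337 + 31.29·860 + 12.52·375 = 40224.86.
Real GDP 2010 (at 2003 prices) = 25.58·349 + 31.29·643 + 12.52·499 = 35294.37.
Real growth = 35294.37/40224.86 − 1 = -0.1226.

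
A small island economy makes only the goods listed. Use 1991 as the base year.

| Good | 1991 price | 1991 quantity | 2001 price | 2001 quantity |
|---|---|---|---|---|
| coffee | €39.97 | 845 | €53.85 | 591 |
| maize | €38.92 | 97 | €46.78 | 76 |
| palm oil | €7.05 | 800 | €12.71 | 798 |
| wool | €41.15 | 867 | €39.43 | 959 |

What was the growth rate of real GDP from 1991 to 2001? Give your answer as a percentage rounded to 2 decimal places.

-9.13%

Real GDP 1991 = Nominal GDP 1991 = 39.97·845 + 38.92·97 + 7.05·800 + 41.15·867 = 78866.94.
Real GDP 2001 (at 1991 prices) = 39.97·591 + 38.92·76 + 7.05·798 + 41.15·959 = 71668.94.
Real growth = 71668.94/78866.94 − 1 = -0.0913.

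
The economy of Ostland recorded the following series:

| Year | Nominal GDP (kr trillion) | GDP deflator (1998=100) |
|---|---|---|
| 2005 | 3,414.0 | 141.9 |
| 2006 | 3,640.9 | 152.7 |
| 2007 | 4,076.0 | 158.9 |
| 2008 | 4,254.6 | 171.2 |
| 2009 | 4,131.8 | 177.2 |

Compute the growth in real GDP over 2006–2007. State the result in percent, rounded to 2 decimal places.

7.58%

Real GDP 2006 = 3640.9/1.527 = 2384.35.
Real GDP 2007 = 4076.0/1.589 = 2565.14.
Change = 2565.14/2384.35 − 1 = 0.0758.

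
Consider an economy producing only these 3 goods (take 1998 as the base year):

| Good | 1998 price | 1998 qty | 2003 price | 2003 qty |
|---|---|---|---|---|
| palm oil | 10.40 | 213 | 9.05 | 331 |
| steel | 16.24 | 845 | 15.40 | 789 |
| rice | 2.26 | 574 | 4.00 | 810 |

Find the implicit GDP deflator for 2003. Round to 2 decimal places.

101.66

Nominal GDP 2003 = 9.05·331 + 15.40·789 + 4.00·810 = 18386.15.
Real GDP 2003 (at 1998 prices) = 10.40·331 + 16.24·789 + 2.26·810 = 18086.36.
Deflator = Nominal/Real × 100 = 18386.15/18086.36 × 100 = 101.658.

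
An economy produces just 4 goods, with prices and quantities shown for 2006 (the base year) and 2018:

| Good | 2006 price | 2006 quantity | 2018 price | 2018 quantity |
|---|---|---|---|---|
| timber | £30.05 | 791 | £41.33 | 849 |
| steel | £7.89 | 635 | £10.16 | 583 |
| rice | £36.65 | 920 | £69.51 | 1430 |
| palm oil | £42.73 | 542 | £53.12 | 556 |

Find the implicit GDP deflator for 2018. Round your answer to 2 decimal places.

159.90

Nominal GDP 2018 = 41.33·849 + 10.16·583 + 69.51·1430 + 53.12·556 = 169946.47.
Real GDP 2018 (at 2006 prices) = 30.05·849 + 7.89·583 + 36.65·1430 + 42.73·556 = 106279.70.
Deflator = Nominal/Real × 100 = 169946.47/106279.70 × 100 = 159.905.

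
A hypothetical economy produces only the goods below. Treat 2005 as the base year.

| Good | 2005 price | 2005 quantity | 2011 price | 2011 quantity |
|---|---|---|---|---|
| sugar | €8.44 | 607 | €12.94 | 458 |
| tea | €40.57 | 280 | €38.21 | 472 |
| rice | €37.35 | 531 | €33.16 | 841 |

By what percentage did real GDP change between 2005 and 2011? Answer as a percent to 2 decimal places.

Real GDP 2005 = Nominal GDP 2005 = 8.44·607 + 40.57·280 + 37.35·531 = 36315.53.
Real GDP 2011 (at 2005 prices) = 8.44·458 + 40.57·472 + 37.35·841 = 54425.91.
Real growth = 54425.91/36315.53 − 1 = 0.4987.

49.87%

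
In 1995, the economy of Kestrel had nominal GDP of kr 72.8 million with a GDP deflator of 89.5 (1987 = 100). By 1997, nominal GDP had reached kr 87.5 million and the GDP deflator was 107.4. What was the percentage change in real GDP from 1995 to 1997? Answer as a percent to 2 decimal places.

Deflate each year: 1995 → 72.8/0.895 = 81.34; 1997 → 87.5/1.074 = 81.47.
So real GDP changed by 81.47/81.34 − 1 = 0.0016, i.e. 0.16%.

0.16%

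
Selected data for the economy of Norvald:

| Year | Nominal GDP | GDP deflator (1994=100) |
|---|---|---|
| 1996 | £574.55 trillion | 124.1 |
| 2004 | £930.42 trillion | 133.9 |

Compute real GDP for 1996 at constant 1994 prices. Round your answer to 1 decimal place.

Real GDP = Nominal / (GDP deflator/100) = 574.55 / 1.241 = 462.97.

£463.0 trillion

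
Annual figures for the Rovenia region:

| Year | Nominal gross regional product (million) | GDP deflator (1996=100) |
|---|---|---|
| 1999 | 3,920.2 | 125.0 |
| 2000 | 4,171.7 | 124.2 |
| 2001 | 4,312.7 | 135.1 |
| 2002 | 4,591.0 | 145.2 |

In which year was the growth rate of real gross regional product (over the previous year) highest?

2000

2000: real = 4171.7/1.242 = 3358.86; growth vs 1999 (3136.16) = 7.10%.
2001: real = 4312.7/1.351 = 3192.23; growth vs 2000 (3358.86) = -4.96%.
2002: real = 4591.0/1.452 = 3161.85; growth vs 2001 (3192.23) = -0.95%.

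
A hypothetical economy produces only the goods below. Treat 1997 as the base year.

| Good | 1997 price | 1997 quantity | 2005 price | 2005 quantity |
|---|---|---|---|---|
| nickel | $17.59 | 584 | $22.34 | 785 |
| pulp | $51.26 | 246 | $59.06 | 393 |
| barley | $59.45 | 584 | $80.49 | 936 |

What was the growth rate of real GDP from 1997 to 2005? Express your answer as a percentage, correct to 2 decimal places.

Real GDP 1997 = Nominal GDP 1997 = 17.59·584 + 51.26·246 + 59.45·584 = 57601.32.
Real GDP 2005 (at 1997 prices) = 17.59·785 + 51.26·393 + 59.45·936 = 89598.53.
Real growth = 89598.53/57601.32 − 1 = 0.5555.

55.55%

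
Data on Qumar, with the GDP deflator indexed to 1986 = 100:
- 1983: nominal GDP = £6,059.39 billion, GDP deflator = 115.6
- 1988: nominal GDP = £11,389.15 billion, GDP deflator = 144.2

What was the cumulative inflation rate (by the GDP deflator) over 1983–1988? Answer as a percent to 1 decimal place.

24.7%

Price-level change = 144.2 / 115.6 − 1 = 0.2474.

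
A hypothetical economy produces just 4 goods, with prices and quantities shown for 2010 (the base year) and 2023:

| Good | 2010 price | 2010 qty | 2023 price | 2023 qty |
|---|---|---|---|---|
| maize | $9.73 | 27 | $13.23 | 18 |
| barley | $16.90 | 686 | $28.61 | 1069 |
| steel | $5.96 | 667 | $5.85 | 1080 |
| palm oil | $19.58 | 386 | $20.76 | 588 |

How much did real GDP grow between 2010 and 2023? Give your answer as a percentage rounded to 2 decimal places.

Real GDP 2010 = Nominal GDP 2010 = 9.73·27 + 16.90·686 + 5.96·667 + 19.58·386 = 23389.31.
Real GDP 2023 (at 2010 prices) = 9.73·18 + 16.90·1069 + 5.96·1080 + 19.58·588 = 36191.08.
Real growth = 36191.08/23389.31 − 1 = 0.5473.

54.73%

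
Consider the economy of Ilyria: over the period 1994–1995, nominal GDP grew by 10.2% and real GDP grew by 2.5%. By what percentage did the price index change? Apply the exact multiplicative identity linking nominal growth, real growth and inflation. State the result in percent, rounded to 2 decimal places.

7.51%

(1 + g_nom) = (1 + g_real)(1 + π), so π = 1.1020 / 1.0250 − 1 = 0.07512.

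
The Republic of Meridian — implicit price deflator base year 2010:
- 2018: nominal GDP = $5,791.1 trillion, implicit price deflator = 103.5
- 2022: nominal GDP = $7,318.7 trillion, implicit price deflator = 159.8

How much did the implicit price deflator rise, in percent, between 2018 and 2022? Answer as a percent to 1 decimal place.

54.4%

Price-level change = 159.8 / 103.5 − 1 = 0.5440.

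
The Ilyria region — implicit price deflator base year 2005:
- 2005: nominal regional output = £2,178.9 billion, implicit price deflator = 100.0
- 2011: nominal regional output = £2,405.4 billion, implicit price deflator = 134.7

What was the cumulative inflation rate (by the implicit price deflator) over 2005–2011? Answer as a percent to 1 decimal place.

Price-level change = 134.7 / 100.0 − 1 = 0.3470.

34.7%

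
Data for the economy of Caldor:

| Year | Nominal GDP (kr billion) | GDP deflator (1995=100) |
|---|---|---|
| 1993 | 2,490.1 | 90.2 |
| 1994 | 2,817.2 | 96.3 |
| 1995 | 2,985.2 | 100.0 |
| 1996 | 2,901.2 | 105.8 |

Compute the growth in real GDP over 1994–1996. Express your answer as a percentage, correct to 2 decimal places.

Real GDP 1994 = 2817.2/0.963 = 2925.44.
Real GDP 1996 = 2901.2/1.058 = 2742.16.
Change = 2742.16/2925.44 − 1 = -0.0627.

-6.27%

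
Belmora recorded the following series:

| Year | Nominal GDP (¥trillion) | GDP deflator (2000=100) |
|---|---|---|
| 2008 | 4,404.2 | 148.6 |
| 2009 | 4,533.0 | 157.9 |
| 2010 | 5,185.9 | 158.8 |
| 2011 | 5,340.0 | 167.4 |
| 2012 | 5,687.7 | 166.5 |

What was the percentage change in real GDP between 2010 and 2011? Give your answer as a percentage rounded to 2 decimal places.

Real GDP 2010 = 5185.9/1.588 = 3265.68.
Real GDP 2011 = 5340.0/1.674 = 3189.96.
Change = 3189.96/3265.68 − 1 = -0.0232.

-2.32%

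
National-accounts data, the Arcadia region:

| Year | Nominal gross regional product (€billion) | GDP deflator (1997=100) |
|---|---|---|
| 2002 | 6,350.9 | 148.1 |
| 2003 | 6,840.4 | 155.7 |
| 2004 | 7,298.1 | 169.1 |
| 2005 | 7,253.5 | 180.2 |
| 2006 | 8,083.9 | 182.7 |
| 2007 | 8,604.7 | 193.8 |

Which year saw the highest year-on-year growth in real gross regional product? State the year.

2003: real = 6840.4/1.557 = 4393.32; growth vs 2002 (4288.25) = 2.45%.
2004: real = 7298.1/1.691 = 4315.85; growth vs 2003 (4393.32) = -1.76%.
2005: real = 7253.5/1.802 = 4025.25; growth vs 2004 (4315.85) = -6.73%.
2006: real = 8083.9/1.827 = 4424.69; growth vs 2005 (4025.25) = 9.92%.
2007: real = 8604.7/1.938 = 4439.99; growth vs 2006 (4424.69) = 0.35%.

2006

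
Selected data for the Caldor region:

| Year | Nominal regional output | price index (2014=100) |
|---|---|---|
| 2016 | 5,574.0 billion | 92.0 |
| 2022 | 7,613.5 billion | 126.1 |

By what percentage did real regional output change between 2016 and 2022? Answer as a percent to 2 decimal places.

-0.35%

Real regional output 2016 = 5574.0 / 0.920 = 6058.70.
Real regional output 2022 = 7613.5 / 1.261 = 6037.67.
Real growth = 6037.67 / 6058.70 − 1 = -0.0035.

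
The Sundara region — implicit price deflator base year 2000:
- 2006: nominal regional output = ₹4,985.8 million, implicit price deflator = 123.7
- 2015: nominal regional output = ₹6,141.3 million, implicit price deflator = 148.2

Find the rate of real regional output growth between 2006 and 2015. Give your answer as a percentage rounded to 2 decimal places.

2.81%

Deflate each year: 2006 → 4985.8/1.237 = 4030.56; 2015 → 6141.3/1.482 = 4143.93.
So real regional output changed by 4143.93/4030.56 − 1 = 0.0281, i.e. 2.81%.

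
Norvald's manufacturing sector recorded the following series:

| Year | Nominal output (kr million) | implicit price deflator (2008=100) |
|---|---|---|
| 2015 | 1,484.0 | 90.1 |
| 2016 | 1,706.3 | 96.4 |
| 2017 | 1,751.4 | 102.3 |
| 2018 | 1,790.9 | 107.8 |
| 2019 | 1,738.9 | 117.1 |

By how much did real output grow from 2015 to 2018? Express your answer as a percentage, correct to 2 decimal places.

Real output 2015 = 1484.0/0.901 = 1647.06.
Real output 2018 = 1790.9/1.078 = 1661.32.
Change = 1661.32/1647.06 − 1 = 0.0087.

0.87%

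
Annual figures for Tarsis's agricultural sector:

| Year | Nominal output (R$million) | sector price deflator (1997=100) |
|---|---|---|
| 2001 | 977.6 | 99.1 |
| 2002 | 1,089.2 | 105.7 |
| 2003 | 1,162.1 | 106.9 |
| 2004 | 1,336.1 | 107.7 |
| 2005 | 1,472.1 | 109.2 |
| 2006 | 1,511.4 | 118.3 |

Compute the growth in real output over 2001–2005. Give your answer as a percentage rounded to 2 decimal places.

Real output 2001 = 977.6/0.991 = 986.48.
Real output 2005 = 1472.1/1.092 = 1348.08.
Change = 1348.08/986.48 − 1 = 0.3666.

36.66%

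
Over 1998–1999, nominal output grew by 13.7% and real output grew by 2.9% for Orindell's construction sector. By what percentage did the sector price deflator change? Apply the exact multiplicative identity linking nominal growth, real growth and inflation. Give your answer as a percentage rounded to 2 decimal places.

(1 + g_nom) = (1 + g_real)(1 + π), so π = 1.1370 / 1.0290 − 1 = 0.10496.

10.50%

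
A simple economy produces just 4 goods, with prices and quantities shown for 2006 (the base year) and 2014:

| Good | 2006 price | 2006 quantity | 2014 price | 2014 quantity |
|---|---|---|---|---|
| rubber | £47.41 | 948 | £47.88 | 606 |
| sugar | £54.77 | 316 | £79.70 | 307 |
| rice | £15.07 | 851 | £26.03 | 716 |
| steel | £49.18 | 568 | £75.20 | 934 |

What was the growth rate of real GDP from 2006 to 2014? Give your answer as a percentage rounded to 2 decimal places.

-0.72%

Real GDP 2006 = Nominal GDP 2006 = 47.41·948 + 54.77·316 + 15.07·851 + 49.18·568 = 103010.81.
Real GDP 2014 (at 2006 prices) = 47.41·606 + 54.77·307 + 15.07·716 + 49.18·934 = 102269.09.
Real growth = 102269.09/103010.81 − 1 = -0.0072.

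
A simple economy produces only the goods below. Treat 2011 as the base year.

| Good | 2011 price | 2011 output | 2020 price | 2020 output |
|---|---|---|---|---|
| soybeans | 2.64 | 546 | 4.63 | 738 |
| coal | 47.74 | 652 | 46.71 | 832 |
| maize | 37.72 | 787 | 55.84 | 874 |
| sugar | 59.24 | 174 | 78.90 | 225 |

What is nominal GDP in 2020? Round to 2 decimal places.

108836.32

Nominal GDP 2020 = Σ (p_2020 × q_2020) = 4.63·738 + 46.71·832 + 55.84·874 + 78.90·225 = 108836.32.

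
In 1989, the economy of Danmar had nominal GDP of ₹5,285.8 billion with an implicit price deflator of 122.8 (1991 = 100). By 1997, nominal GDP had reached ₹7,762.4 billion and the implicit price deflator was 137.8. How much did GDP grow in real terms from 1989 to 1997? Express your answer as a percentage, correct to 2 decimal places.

30.87%

Real GDP 1989 = 5285.8 / 1.228 = 4304.40.
Real GDP 1997 = 7762.4 / 1.378 = 5633.09.
Real growth = 5633.09 / 4304.40 − 1 = 0.3087.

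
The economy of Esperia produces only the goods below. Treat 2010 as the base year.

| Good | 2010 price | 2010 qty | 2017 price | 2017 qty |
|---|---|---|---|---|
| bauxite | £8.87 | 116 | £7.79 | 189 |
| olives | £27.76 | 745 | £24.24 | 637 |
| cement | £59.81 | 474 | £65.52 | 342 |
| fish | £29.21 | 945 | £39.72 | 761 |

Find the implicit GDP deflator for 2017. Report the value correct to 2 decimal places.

Nominal GDP 2017 = 7.79·189 + 24.24·637 + 65.52·342 + 39.72·761 = 69547.95.
Real GDP 2017 (at 2010 prices) = 8.87·189 + 27.76·637 + 59.81·342 + 29.21·761 = 62043.38.
Deflator = Nominal/Real × 100 = 69547.95/62043.38 × 100 = 112.096.

112.10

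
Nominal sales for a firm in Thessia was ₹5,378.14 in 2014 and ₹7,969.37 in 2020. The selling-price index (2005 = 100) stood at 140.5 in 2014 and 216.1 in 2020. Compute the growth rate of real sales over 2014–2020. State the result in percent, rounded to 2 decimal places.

-3.66%

Real sales 2014 = 5378.14 / 1.405 = 3827.86.
Real sales 2020 = 7969.37 / 2.161 = 3687.82.
Real growth = 3687.82 / 3827.86 − 1 = -0.0366.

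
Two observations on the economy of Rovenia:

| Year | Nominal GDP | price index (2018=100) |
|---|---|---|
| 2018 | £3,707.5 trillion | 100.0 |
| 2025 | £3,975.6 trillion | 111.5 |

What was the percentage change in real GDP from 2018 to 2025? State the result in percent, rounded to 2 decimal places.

-3.83%

Real GDP 2018 = 3707.5 / 1.000 = 3707.50.
Real GDP 2025 = 3975.6 / 1.115 = 3565.56.
Real growth = 3565.56 / 3707.50 − 1 = -0.0383.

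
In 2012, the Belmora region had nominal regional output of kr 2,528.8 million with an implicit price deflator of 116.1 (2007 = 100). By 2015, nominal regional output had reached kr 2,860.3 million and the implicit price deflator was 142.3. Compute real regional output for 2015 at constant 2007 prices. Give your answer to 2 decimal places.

kr 2,010.05 million

Real regional output = Nominal / (implicit price deflator/100) = 2860.3 / 1.423 = 2010.05.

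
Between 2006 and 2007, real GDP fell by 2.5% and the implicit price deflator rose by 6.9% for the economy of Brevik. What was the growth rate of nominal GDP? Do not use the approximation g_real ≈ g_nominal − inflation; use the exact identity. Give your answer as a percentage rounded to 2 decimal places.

(1 + g_nom) = (1 + g_real)(1 + π) = 0.9750 × 1.0690 = 1.04228.

4.23%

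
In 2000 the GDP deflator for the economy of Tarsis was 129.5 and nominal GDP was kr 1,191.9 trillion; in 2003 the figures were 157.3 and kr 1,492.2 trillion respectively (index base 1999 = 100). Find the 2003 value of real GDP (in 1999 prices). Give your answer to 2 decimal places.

Real GDP = Nominal / (GDP deflator/100) = 1492.2 / 1.573 = 948.63.

kr 948.63 trillion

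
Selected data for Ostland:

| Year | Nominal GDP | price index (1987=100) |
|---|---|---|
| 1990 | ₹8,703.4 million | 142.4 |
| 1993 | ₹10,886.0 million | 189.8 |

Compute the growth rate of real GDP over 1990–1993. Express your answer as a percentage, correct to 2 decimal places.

Deflate each year: 1990 → 8703.4/1.424 = 6111.94; 1993 → 10886.0/1.898 = 5735.51.
So real GDP changed by 5735.51/6111.94 − 1 = -0.0616, i.e. -6.16%.

-6.16%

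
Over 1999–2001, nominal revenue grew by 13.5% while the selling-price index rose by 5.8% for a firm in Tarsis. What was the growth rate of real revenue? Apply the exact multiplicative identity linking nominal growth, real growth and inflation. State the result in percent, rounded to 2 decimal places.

7.28%

(1 + g_nom) = (1 + g_real)(1 + π), so g_real = 1.1350 / 1.0580 − 1 = 0.07278.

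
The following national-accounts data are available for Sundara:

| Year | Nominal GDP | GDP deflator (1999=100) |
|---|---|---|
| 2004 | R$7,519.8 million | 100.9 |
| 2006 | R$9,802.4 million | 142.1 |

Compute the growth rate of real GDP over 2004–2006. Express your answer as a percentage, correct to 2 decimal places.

-7.44%

Deflate each year: 2004 → 7519.8/1.009 = 7452.73; 2006 → 9802.4/1.421 = 6898.24.
So real GDP changed by 6898.24/7452.73 − 1 = -0.0744, i.e. -7.44%.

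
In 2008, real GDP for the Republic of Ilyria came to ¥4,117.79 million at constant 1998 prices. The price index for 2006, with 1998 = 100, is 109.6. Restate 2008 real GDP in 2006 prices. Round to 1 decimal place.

Real GDP in 2006 prices = Real GDP in 1998 prices × (P_2006/P_1998) = 4117.79 × 1.096 = 4513.10.

¥4,513.1 million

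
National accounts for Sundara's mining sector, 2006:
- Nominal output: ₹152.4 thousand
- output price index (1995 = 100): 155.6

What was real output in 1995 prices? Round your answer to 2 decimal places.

Real output = Nominal / (output price index/100) = 152.4 / 1.556 = 97.94.

₹97.94 thousand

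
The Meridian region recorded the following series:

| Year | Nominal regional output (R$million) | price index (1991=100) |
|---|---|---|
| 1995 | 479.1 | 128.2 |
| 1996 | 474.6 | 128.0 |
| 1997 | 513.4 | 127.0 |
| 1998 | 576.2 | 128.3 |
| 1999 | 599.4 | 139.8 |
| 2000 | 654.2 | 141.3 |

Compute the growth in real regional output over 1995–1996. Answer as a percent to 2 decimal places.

Real regional output 1995 = 479.1/1.282 = 373.71.
Real regional output 1996 = 474.6/1.280 = 370.78.
Change = 370.78/373.71 − 1 = -0.0078.

-0.78%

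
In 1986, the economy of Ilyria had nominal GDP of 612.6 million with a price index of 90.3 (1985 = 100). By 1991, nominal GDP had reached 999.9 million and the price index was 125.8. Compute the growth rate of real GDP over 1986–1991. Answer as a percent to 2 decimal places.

Deflate each year: 1986 → 612.6/0.903 = 678.41; 1991 → 999.9/1.258 = 794.83.
So real GDP changed by 794.83/678.41 − 1 = 0.1716, i.e. 17.16%.

17.16%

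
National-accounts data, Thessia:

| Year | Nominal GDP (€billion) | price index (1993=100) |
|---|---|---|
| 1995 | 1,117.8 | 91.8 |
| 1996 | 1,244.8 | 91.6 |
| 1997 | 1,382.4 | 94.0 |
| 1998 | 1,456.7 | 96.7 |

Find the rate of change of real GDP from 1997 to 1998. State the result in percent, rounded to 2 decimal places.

Real GDP 1997 = 1382.4/0.940 = 1470.64.
Real GDP 1998 = 1456.7/0.967 = 1506.41.
Change = 1506.41/1470.64 − 1 = 0.0243.

2.43%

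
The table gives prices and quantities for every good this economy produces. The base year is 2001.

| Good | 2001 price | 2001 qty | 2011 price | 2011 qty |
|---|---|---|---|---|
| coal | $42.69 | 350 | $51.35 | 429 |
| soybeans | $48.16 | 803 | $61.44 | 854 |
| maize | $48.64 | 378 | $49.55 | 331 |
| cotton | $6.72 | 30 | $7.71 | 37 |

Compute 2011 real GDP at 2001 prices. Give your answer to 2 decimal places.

$75791.13

Real GDP 2011 = Σ (p_2001 × q_2011) = 42.69·429 + 48.16·854 + 48.64·331 + 6.72·37 = 75791.13.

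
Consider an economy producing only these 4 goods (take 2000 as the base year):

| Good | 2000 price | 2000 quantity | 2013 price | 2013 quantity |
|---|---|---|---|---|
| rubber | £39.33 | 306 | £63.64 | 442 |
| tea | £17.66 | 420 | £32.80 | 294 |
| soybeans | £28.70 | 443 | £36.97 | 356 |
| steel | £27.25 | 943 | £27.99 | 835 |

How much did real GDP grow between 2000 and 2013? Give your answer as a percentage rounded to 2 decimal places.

-4.00%

Real GDP 2000 = Nominal GDP 2000 = 39.33·306 + 17.66·420 + 28.70·443 + 27.25·943 = 57863.03.
Real GDP 2013 (at 2000 prices) = 39.33·442 + 17.66·294 + 28.70·356 + 27.25·835 = 55546.85.
Real growth = 55546.85/57863.03 − 1 = -0.0400.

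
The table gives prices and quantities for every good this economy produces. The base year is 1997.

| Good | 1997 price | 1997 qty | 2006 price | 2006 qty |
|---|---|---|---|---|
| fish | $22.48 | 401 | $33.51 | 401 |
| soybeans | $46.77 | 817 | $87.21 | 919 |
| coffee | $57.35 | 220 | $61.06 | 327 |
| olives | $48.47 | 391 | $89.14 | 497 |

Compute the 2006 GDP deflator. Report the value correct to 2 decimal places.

Nominal GDP 2006 = 33.51·401 + 87.21·919 + 61.06·327 + 89.14·497 = 157852.70.
Real GDP 2006 (at 1997 prices) = 22.48·401 + 46.77·919 + 57.35·327 + 48.47·497 = 94839.15.
Deflator = Nominal/Real × 100 = 157852.70/94839.15 × 100 = 166.443.

166.44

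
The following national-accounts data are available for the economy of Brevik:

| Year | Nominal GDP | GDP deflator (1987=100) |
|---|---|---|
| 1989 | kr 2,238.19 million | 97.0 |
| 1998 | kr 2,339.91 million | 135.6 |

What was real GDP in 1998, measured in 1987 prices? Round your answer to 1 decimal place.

kr 1,725.6 million

Real GDP = Nominal / (GDP deflator/100) = 2339.91 / 1.356 = 1725.60.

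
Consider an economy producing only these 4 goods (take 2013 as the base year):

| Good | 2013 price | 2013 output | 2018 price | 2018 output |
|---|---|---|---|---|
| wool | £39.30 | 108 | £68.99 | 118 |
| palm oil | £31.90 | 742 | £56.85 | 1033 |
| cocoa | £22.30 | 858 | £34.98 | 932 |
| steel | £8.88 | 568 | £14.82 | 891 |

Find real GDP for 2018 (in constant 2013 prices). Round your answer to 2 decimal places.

£66285.78

Real GDP 2018 = Σ (p_2013 × q_2018) = 39.30·118 + 31.90·1033 + 22.30·932 + 8.88·891 = 66285.78.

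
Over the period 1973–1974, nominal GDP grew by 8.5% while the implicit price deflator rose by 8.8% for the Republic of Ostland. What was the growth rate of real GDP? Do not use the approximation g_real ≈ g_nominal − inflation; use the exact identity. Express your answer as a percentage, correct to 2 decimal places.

(1 + g_nom) = (1 + g_real)(1 + π), so g_real = 1.0850 / 1.0880 − 1 = -0.00276.

-0.28%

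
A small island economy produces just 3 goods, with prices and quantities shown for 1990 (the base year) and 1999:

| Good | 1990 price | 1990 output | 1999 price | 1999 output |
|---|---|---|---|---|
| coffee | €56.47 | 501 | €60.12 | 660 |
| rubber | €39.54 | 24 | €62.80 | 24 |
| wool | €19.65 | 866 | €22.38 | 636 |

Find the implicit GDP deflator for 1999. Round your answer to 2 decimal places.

109.27

Nominal GDP 1999 = 60.12·660 + 62.80·24 + 22.38·636 = 55420.08.
Real GDP 1999 (at 1990 prices) = 56.47·660 + 39.54·24 + 19.65·636 = 50716.56.
Deflator = Nominal/Real × 100 = 55420.08/50716.56 × 100 = 109.274.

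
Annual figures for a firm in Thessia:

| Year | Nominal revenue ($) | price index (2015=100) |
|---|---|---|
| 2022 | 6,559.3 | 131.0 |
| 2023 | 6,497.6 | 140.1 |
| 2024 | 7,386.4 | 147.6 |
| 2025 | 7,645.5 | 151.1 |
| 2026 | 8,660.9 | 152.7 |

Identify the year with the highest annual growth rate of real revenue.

2026

2023: real = 6497.6/1.401 = 4637.83; growth vs 2022 (5007.10) = -7.37%.
2024: real = 7386.4/1.476 = 5004.34; growth vs 2023 (4637.83) = 7.90%.
2025: real = 7645.5/1.511 = 5059.89; growth vs 2024 (5004.34) = 1.11%.
2026: real = 8660.9/1.527 = 5671.84; growth vs 2025 (5059.89) = 12.09%.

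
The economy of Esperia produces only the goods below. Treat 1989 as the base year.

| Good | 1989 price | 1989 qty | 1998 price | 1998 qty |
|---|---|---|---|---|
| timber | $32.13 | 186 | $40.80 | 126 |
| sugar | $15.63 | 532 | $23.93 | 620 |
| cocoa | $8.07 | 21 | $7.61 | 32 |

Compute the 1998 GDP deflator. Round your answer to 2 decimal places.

Nominal GDP 1998 = 40.80·126 + 23.93·620 + 7.61·32 = 20220.92.
Real GDP 1998 (at 1989 prices) = 32.13·126 + 15.63·620 + 8.07·32 = 13997.22.
Deflator = Nominal/Real × 100 = 20220.92/13997.22 × 100 = 144.464.

144.46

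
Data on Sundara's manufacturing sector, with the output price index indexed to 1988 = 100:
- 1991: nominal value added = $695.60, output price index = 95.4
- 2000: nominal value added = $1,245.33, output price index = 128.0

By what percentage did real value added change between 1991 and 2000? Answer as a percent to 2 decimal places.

Deflate each year: 1991 → 695.60/0.954 = 729.14; 2000 → 1245.33/1.280 = 972.91.
So real value added changed by 972.91/729.14 − 1 = 0.3343, i.e. 33.43%.

33.43%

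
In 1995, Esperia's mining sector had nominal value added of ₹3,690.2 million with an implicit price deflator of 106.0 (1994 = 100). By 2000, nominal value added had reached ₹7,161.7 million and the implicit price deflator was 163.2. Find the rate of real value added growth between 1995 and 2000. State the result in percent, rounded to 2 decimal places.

Deflate each year: 1995 → 3690.2/1.060 = 3481.32; 2000 → 7161.7/1.632 = 4388.30.
So real value added changed by 4388.30/3481.32 − 1 = 0.2605, i.e. 26.05%.

26.05%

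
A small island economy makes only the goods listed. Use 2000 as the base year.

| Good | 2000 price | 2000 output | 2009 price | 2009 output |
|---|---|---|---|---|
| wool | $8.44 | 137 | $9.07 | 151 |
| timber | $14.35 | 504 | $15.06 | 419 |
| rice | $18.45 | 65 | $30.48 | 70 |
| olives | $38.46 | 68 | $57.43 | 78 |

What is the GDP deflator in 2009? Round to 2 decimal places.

123.44

Nominal GDP 2009 = 9.07·151 + 15.06·419 + 30.48·70 + 57.43·78 = 14292.85.
Real GDP 2009 (at 2000 prices) = 8.44·151 + 14.35·419 + 18.45·70 + 38.46·78 = 11578.47.
Deflator = Nominal/Real × 100 = 14292.85/11578.47 × 100 = 123.443.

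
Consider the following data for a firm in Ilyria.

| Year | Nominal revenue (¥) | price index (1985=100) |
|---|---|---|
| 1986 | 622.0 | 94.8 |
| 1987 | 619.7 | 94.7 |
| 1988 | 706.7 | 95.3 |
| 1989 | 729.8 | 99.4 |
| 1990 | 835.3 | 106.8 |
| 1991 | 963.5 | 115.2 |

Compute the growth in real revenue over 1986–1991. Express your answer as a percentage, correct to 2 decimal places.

27.47%

Real revenue 1986 = 622.0/0.948 = 656.12.
Real revenue 1991 = 963.5/1.152 = 836.37.
Change = 836.37/656.12 − 1 = 0.2747.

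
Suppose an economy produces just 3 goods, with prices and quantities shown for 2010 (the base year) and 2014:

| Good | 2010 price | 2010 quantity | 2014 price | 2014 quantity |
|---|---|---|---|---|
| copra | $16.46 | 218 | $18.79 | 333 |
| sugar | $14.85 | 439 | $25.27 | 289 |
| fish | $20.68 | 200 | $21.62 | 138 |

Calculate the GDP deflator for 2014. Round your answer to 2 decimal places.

Nominal GDP 2014 = 18.79·333 + 25.27·289 + 21.62·138 = 16543.66.
Real GDP 2014 (at 2010 prices) = 16.46·333 + 14.85·289 + 20.68·138 = 12626.67.
Deflator = Nominal/Real × 100 = 16543.66/12626.67 × 100 = 131.022.

131.02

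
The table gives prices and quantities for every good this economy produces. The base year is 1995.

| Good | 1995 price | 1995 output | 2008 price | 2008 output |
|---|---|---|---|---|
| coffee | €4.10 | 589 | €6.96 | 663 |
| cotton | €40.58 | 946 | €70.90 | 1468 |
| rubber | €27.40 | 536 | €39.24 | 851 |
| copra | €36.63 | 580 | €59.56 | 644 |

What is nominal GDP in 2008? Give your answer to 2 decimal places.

Nominal GDP 2008 = Σ (p_2008 × q_2008) = 6.96·663 + 70.90·1468 + 39.24·851 + 59.56·644 = 180445.56.

€180445.56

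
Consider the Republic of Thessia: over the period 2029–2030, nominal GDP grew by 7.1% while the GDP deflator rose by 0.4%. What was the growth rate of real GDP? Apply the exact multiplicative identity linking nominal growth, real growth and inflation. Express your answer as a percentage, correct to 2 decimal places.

(1 + g_nom) = (1 + g_real)(1 + π), so g_real = 1.0710 / 1.0040 − 1 = 0.06673.

6.67%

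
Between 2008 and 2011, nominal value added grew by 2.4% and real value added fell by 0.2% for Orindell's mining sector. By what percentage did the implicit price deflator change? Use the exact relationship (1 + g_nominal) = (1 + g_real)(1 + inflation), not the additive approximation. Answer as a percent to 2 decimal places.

(1 + g_nom) = (1 + g_real)(1 + π), so π = 1.0240 / 0.9980 − 1 = 0.02605.

2.61%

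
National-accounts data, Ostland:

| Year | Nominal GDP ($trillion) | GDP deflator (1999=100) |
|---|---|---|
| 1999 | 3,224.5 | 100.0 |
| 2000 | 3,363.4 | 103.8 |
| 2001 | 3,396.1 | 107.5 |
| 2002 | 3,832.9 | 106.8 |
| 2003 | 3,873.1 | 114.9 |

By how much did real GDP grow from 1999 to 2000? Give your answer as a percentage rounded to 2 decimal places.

Real GDP 1999 = 3224.5/1.000 = 3224.50.
Real GDP 2000 = 3363.4/1.038 = 3240.27.
Change = 3240.27/3224.50 − 1 = 0.0049.

0.49%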